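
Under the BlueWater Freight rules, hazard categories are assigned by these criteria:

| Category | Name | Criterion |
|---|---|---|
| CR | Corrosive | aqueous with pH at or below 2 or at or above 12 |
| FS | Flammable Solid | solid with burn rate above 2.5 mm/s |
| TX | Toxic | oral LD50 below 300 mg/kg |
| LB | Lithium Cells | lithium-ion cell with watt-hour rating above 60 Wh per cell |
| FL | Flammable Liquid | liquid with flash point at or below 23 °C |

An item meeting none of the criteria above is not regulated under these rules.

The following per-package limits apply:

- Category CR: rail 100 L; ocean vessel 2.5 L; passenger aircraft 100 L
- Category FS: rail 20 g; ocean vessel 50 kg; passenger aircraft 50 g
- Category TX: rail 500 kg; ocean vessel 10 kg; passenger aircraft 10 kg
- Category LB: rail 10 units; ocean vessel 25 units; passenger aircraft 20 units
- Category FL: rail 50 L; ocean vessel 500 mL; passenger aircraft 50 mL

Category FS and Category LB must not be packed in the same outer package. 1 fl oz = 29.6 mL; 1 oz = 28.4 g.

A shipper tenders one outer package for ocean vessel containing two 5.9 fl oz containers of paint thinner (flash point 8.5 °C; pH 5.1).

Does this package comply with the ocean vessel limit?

Yes

Paint thinner: flash point 8.5 °C ≤ 23 °C → Category FL (Flammable Liquid).
Category FL quantity: two 5.9 fl oz containers = 349.28 mL.
349.28 mL ≤ 500 mL (ocean vessel limit, Category FL) — within limit.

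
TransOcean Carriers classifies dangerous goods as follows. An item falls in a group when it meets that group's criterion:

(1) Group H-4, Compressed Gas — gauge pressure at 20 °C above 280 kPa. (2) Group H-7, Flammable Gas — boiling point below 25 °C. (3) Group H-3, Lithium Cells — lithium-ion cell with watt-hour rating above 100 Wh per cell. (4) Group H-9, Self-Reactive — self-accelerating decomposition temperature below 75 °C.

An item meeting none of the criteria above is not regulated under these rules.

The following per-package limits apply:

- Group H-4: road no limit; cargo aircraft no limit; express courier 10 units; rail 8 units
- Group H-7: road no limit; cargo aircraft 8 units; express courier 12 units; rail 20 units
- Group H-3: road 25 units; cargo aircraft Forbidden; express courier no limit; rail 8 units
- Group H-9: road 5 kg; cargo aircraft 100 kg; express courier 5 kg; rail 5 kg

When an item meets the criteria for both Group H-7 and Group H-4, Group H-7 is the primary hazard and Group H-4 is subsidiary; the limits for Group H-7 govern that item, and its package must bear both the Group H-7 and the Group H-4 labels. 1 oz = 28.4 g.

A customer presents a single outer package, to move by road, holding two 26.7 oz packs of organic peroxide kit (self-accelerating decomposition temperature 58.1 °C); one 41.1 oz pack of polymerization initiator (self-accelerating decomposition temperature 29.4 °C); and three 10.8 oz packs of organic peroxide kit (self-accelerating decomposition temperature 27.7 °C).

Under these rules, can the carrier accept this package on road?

Yes

With self-accelerating decomposition temperature 58.1 °C (< 75 °C), the organic peroxide kit falls in Group H-9.
Self-accelerating decomposition temperature 29.4 °C meets the Group H-9 criterion (Self-Reactive), so the polymerization initiator is Group H-9.
Organic peroxide kit: self-accelerating decomposition temperature 27.7 °C < 75 °C → Group H-9 (Self-Reactive).
Group H-9 net quantity: (two 26.7 oz packs = 1516.56 g) + (one 41.1 oz pack = 1167.24 g) + (three 10.8 oz packs = 920.16 g) = 3603.96 g.
That is within the Group H-9 road limit of 5 kg.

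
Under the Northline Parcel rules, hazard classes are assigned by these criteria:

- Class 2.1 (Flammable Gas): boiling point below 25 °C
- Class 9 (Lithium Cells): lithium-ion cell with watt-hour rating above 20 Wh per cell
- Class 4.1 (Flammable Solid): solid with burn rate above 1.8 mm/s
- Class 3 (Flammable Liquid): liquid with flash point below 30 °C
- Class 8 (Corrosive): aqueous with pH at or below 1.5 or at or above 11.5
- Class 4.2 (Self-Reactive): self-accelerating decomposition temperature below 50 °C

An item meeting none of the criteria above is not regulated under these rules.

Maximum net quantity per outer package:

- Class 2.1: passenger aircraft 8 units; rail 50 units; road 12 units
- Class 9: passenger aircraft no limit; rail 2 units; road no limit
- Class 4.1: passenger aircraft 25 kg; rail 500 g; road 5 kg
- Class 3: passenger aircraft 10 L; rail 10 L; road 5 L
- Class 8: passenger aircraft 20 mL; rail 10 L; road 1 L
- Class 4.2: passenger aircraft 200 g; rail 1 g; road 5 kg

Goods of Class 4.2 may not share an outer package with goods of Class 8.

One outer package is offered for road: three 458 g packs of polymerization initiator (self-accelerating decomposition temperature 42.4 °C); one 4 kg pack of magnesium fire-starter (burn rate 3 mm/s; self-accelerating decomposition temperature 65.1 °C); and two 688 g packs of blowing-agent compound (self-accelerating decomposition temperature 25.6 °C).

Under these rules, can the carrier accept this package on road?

The polymerization initiator has self-accelerating decomposition temperature 42.4 °C, which is < 50 °C, so it is Class 4.2 (Self-Reactive).
With burn rate 3 mm/s (> 1.8 mm/s), the magnesium fire-starter falls in Class 4.1.
The blowing-agent compound has self-accelerating decomposition temperature 25.6 °C, which is < 50 °C, so it is Class 4.2 (Self-Reactive).
Class 4.2 net quantity: (three 458 g packs = 1.374 kg) + (two 688 g packs = 1.376 kg) = 2.75 kg.
2.75 kg ≤ 5 kg (road limit, Class 4.2) — within limit.
Class 4.1 quantity: 4 kg.
That is within the Class 4.1 road limit of 5 kg.
The segregation rule (Class 4.2 with Class 8) does not apply to Class 4.2 with Class 4.1.
Every hazard class is within its road limit and no segregation rule is violated.

Yes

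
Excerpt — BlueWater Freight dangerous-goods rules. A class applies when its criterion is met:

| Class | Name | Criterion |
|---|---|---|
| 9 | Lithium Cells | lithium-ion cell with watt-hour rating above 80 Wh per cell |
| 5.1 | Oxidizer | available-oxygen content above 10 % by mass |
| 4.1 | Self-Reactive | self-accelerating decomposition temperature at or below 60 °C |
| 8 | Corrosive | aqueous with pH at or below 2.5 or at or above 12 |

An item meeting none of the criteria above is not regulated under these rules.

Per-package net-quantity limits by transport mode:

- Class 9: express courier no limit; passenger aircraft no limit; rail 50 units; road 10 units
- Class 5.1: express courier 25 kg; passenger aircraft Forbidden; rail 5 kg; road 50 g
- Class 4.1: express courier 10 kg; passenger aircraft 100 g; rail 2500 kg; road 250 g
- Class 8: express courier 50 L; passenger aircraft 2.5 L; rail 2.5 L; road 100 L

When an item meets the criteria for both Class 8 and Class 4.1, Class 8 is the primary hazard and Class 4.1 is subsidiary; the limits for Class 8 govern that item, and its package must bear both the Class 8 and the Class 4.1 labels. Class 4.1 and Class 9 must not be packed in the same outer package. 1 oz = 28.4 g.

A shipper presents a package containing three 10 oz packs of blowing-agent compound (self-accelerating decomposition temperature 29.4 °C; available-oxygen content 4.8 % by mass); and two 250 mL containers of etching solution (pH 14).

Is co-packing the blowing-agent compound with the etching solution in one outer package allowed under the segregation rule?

Yes

With self-accelerating decomposition temperature 29.4 °C (≤ 60 °C), the blowing-agent compound falls in Class 4.1.
Etching solution: pH 14 ≥ 12 → Class 8 (Corrosive).
No segregation rule bars Class 4.1 with Class 8.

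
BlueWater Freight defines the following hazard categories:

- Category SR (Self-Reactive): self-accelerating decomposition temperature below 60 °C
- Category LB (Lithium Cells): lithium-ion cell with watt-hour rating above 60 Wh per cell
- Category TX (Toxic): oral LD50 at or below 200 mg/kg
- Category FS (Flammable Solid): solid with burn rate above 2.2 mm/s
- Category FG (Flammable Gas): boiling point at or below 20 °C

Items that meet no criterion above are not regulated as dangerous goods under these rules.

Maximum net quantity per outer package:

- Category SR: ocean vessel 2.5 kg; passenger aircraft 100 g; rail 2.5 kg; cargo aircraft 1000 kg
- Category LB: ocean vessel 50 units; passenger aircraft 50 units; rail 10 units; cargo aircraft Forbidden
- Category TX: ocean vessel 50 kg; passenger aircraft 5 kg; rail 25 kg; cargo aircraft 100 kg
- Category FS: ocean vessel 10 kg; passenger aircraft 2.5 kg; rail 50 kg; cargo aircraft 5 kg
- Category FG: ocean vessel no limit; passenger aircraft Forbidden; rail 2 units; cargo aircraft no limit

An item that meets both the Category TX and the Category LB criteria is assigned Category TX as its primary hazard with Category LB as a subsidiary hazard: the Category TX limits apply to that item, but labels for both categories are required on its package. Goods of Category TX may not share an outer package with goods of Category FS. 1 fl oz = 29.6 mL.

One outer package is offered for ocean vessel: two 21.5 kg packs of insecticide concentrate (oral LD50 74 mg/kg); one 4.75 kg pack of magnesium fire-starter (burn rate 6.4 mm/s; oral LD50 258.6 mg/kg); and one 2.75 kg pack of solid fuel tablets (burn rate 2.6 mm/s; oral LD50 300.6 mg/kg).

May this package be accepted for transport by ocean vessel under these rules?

With oral LD50 74 mg/kg (≤ 200 mg/kg), the insecticide concentrate falls in Category TX.
With burn rate 6.4 mm/s (> 2.2 mm/s), the magnesium fire-starter falls in Category FS.
Solid fuel tablets: burn rate 2.6 mm/s > 2.2 mm/s → Category FS (Flammable Solid).
Category TX quantity: two 21.5 kg packs = 43 kg.
43 kg is within the ocean vessel limit of 50 kg for Category TX.
Total Category FS: 4.75 kg + 2.75 kg = 7.5 kg.
7.5 kg is within the ocean vessel limit of 10 kg for Category FS.
Category TX and Category FS may not share an outer package.

No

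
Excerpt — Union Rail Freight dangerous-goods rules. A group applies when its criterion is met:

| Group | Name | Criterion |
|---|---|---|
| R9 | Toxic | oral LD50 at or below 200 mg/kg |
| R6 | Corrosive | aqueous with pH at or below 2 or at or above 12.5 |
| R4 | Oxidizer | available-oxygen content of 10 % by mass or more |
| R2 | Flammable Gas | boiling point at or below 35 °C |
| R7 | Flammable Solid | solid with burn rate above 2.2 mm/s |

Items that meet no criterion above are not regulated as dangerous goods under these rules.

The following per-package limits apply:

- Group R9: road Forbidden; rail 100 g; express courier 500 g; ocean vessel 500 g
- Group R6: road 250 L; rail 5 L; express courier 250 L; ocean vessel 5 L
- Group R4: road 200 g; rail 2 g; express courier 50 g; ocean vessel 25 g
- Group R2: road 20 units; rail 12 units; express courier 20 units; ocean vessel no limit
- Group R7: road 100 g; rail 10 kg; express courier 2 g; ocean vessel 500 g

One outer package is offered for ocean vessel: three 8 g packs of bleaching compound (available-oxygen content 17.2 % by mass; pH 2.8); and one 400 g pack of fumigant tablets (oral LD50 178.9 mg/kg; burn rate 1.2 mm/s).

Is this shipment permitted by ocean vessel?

Yes

The bleaching compound has available-oxygen content 17.2 % by mass, which is ≥ 10 % by mass, so it is Group R4 (Oxidizer).
Fumigant tablets: oral LD50 178.9 mg/kg ≤ 200 mg/kg → Group R9 (Toxic).
Group R4 quantity: three 8 g packs = 24 g.
24 g is within the ocean vessel limit of 25 g for Group R4.
Group R9 quantity: 400 g.
400 g ≤ 500 g (ocean vessel limit, Group R9) — within limit.
Every hazard group is within its ocean vessel limit and no segregation rule is violated.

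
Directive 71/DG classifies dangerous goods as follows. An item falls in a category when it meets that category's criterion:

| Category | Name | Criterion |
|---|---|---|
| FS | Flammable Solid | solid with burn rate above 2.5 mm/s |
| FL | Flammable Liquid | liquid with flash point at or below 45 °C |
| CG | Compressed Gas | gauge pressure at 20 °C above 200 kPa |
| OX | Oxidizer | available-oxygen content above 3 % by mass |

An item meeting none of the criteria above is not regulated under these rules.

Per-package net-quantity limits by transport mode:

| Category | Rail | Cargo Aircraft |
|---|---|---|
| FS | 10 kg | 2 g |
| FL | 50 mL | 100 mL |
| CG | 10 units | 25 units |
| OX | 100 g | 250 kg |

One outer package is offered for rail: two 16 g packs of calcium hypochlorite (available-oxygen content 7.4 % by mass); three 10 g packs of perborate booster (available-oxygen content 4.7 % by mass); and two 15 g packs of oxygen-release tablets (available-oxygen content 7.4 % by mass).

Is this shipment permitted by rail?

Yes

With available-oxygen content 7.4 % by mass (> 3 % by mass), the calcium hypochlorite falls in Category OX.
Perborate booster: available-oxygen content 4.7 % by mass > 3 % by mass → Category OX (Oxidizer).
Available-oxygen content 7.4 % by mass meets the Category OX criterion (Oxidizer), so the oxygen-release tablets are Category OX.
Category OX net quantity: (two 16 g packs = 32 g) + (three 10 g packs = 30 g) + (two 15 g packs = 30 g) = 92 g.
92 g is within the rail limit of 100 g for Category OX.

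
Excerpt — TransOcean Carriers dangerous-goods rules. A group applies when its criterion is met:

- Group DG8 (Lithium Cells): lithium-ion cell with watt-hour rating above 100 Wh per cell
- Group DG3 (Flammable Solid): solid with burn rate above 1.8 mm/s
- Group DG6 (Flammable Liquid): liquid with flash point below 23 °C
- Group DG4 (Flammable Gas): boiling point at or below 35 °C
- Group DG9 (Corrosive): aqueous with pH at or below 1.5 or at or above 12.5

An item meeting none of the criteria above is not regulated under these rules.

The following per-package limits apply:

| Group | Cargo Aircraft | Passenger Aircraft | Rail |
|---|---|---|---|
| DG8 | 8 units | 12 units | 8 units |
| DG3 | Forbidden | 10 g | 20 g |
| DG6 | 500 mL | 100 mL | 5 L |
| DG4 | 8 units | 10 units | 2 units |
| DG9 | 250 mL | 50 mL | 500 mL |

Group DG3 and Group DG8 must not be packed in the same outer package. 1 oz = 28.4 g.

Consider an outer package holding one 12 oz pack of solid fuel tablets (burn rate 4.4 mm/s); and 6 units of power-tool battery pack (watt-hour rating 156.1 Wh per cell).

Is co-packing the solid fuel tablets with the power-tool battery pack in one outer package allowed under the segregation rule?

No

Burn rate 4.4 mm/s meets the Group DG3 criterion (Flammable Solid), so the solid fuel tablets are Group DG3.
Power-tool battery pack: watt-hour rating 156.1 Wh per cell > 100 Wh per cell → Group DG8 (Lithium Cells).
Group DG3 and Group DG8 may not share an outer package.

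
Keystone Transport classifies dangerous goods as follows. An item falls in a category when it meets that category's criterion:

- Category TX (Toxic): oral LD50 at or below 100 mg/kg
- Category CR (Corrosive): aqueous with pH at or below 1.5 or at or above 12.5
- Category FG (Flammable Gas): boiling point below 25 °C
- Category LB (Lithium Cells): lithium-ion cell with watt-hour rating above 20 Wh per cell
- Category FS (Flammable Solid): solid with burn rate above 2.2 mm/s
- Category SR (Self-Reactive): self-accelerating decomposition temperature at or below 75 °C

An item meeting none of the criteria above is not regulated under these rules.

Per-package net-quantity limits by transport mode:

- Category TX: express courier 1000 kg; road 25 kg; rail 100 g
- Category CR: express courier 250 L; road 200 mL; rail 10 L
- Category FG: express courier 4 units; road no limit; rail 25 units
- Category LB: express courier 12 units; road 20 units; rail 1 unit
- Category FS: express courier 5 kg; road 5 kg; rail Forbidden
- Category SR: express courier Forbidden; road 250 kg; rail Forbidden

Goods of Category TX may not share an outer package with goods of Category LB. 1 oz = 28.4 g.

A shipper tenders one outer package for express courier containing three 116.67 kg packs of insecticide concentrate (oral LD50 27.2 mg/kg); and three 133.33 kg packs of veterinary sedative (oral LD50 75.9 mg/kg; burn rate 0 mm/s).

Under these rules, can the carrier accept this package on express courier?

Insecticide concentrate: oral LD50 27.2 mg/kg ≤ 100 mg/kg → Category TX (Toxic).
Oral LD50 75.9 mg/kg meets the Category TX criterion (Toxic), so the veterinary sedative is Category TX.
Total Category TX: (three 116.67 kg packs = 350.01 kg) + (three 133.33 kg packs = 399.99 kg) = 750 kg.
That is within the Category TX express courier limit of 1000 kg.

Yes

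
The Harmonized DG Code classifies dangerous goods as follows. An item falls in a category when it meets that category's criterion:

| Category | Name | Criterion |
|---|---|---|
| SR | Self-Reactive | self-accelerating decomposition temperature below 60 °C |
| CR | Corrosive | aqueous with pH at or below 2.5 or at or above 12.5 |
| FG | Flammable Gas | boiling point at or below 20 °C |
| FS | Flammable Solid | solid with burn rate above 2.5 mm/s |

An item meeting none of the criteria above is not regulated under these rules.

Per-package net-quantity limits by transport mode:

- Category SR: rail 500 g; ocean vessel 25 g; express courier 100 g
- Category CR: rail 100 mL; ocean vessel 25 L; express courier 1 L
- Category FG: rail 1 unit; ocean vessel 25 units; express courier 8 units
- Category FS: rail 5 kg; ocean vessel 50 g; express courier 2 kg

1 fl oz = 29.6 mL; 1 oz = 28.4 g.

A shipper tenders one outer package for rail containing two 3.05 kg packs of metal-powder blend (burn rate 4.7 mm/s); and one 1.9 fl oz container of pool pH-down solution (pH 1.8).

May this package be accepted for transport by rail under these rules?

With burn rate 4.7 mm/s (> 2.5 mm/s), the metal-powder blend falls in Category FS.
Pool pH-down solution: pH 1.8 ≤ 2.5 → Category CR (Corrosive).
Category FS quantity: two 3.05 kg packs = 6.1 kg.
That exceeds the Category FS rail limit of 5 kg.
Category CR quantity: one 1.9 fl oz container = 56.24 mL.
That is within the Category CR rail limit of 100 mL.

No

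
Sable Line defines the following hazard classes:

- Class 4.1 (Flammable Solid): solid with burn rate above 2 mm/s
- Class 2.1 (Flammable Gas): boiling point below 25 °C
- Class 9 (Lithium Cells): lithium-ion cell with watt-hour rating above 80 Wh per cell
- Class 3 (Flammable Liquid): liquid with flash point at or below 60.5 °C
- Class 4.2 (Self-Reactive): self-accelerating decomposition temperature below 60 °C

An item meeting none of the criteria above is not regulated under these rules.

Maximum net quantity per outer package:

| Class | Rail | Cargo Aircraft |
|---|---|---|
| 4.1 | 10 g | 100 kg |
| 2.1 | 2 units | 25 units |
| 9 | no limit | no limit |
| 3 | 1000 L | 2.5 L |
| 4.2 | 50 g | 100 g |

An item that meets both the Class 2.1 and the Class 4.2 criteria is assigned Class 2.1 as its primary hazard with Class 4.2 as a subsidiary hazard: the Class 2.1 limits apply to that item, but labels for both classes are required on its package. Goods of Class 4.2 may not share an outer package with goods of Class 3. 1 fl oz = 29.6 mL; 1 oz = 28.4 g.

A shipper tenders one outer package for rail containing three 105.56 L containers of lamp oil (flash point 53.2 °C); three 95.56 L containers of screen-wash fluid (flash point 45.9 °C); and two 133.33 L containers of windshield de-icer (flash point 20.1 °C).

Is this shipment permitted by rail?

Yes

With flash point 53.2 °C (≤ 60.5 °C), the lamp oil falls in Class 3.
Screen-wash fluid: flash point 45.9 °C ≤ 60.5 °C → Class 3 (Flammable Liquid).
With flash point 20.1 °C (≤ 60.5 °C), the windshield de-icer falls in Class 3.
Total Class 3: (three 105.56 L containers = 316.68 L) + (three 95.56 L containers = 286.68 L) + (two 133.33 L containers = 266.66 L) = 870.02 L.
870.02 L ≤ 1000 L (rail limit, Class 3) — within limit.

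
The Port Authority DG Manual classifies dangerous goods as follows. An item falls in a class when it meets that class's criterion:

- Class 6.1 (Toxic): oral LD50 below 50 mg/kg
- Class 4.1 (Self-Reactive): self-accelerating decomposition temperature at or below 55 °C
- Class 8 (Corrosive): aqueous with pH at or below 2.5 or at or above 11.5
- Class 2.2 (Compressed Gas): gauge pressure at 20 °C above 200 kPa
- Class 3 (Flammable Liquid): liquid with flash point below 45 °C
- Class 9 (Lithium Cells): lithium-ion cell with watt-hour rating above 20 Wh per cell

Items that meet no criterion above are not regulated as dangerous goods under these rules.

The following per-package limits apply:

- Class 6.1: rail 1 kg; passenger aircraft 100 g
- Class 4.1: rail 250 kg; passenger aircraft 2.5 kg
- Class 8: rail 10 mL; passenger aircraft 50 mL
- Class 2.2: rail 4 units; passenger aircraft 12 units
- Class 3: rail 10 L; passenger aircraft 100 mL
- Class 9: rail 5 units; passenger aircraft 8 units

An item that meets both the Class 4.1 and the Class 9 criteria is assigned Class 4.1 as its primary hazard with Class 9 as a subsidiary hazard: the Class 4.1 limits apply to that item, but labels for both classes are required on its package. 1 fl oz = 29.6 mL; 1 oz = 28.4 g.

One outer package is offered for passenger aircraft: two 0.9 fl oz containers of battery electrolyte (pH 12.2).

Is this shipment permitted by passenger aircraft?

The battery electrolyte has pH 12.2, which is ≥ 11.5, so it is Class 8 (Corrosive).
Class 8 quantity: two 0.9 fl oz containers = 53.28 mL.
53.28 mL > 50 mL (passenger aircraft limit, Class 8) — over the limit.

No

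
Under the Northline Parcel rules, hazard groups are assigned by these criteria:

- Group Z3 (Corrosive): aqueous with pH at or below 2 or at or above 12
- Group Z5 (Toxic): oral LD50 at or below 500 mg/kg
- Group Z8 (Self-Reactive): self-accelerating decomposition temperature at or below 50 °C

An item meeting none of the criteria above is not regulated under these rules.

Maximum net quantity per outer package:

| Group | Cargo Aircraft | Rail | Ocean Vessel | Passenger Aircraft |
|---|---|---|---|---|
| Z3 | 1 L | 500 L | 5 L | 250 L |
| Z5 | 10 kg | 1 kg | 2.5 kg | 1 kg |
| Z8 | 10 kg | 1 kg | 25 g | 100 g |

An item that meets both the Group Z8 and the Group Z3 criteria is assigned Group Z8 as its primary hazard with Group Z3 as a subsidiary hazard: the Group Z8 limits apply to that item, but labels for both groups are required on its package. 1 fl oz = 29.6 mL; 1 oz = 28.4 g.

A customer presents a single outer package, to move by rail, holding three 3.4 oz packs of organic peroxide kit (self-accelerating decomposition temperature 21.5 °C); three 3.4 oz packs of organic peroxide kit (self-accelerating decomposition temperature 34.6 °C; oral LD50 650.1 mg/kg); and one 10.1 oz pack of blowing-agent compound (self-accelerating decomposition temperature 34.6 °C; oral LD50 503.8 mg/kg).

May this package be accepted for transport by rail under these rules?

Yes

The organic peroxide kit has self-accelerating decomposition temperature 21.5 °C, which is ≤ 50 °C, so it is Group Z8 (Self-Reactive).
With self-accelerating decomposition temperature 34.6 °C (≤ 50 °C), the organic peroxide kit falls in Group Z8.
Blowing-agent compound: self-accelerating decomposition temperature 34.6 °C ≤ 50 °C → Group Z8 (Self-Reactive).
Group Z8 net quantity: (three 3.4 oz packs = 289.68 g) + (three 3.4 oz packs = 289.68 g) + (one 10.1 oz pack = 286.84 g) = 866.2 g.
866.2 g ≤ 1 kg (rail limit, Group Z8) — within limit.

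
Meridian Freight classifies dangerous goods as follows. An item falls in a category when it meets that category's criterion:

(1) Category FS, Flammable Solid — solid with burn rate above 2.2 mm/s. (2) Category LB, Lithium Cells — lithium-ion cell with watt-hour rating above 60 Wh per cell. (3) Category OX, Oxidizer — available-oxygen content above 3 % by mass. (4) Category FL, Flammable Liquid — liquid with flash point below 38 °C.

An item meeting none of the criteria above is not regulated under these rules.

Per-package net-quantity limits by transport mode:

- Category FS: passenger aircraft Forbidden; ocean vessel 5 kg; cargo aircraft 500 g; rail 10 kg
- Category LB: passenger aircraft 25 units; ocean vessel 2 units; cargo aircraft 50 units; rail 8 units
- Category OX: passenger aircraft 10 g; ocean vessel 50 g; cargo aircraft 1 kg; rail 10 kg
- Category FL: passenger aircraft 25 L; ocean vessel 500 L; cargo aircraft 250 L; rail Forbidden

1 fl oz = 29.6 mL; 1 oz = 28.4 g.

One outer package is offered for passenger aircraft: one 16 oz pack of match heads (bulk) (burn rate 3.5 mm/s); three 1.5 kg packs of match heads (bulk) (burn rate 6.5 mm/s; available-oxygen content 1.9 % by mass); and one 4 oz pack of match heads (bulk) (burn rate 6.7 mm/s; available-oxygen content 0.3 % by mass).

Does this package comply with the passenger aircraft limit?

The match heads (bulk) have burn rate 3.5 mm/s, which is > 2.2 mm/s, so they are Category FS (Flammable Solid).
With burn rate 6.5 mm/s (> 2.2 mm/s), the match heads (bulk) fall in Category FS.
Match heads (bulk): burn rate 6.7 mm/s > 2.2 mm/s → Category FS (Flammable Solid).
Total Category FS: (one 16 oz pack = 454.4 g) + (three 1.5 kg packs = 4.5 kg) + (one 4 oz pack = 113.6 g) = 5.068 kg.
Category FS is Forbidden by passenger aircraft.

No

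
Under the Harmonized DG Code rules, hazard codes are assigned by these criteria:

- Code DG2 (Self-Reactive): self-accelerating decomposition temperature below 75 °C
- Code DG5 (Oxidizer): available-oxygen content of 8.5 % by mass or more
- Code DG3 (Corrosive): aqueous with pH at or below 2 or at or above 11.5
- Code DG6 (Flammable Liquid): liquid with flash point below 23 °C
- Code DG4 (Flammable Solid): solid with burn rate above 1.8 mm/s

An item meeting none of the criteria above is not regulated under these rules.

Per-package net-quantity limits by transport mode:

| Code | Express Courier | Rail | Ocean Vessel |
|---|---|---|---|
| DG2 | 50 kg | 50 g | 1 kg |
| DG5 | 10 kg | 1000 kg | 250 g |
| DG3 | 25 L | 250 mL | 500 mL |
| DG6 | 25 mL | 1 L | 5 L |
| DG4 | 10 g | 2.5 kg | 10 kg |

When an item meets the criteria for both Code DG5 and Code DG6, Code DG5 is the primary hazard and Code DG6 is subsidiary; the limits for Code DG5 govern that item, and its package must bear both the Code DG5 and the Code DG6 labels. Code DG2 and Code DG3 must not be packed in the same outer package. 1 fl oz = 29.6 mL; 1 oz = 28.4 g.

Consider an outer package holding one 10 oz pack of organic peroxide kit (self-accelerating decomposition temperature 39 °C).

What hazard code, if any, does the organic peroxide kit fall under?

Self-accelerating decomposition temperature 39 °C meets the Code DG2 criterion (Self-Reactive), so the organic peroxide kit is Code DG2.

Code DG2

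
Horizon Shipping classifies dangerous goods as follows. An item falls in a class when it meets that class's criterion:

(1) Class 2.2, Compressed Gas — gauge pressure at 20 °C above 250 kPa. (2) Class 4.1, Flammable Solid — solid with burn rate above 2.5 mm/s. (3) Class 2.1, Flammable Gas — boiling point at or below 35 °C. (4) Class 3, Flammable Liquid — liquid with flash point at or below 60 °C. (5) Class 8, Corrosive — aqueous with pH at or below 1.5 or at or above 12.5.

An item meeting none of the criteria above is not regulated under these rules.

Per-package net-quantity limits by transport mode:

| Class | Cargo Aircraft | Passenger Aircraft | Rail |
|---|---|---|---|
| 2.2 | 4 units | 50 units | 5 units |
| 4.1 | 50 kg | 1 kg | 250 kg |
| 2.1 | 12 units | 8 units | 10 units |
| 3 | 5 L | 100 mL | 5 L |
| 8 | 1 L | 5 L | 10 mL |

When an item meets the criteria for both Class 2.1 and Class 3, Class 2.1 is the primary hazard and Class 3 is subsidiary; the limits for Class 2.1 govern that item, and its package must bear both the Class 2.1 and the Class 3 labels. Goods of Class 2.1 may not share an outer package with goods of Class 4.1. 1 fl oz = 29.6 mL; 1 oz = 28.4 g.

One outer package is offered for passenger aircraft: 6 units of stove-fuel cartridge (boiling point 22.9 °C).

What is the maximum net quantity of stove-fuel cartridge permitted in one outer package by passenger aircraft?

With boiling point 22.9 °C (≤ 35 °C), the stove-fuel cartridge falls in Class 2.1.
The passenger aircraft limit for Class 2.1 is 8 units.

8 units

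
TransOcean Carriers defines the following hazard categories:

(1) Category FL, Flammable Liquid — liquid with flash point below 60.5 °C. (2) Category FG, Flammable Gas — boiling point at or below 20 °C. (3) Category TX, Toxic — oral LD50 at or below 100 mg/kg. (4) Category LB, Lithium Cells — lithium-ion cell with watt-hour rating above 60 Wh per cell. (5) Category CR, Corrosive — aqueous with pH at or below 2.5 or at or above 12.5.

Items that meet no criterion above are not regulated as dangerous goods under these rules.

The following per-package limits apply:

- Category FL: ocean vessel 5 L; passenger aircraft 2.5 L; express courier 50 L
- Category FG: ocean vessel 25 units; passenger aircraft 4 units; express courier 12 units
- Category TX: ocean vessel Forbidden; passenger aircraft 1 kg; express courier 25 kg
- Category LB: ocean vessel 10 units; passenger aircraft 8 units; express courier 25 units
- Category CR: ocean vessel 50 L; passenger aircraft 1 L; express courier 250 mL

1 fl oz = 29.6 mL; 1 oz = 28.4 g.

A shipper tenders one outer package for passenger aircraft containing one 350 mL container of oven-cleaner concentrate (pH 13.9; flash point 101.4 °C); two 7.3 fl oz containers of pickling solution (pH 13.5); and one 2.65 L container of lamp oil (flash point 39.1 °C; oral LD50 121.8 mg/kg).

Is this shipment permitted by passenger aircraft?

The oven-cleaner concentrate has pH 13.9, which is ≥ 12.5, so it is Category CR (Corrosive).
pH 13.5 meets the Category CR criterion (Corrosive), so the pickling solution is Category CR.
Flash point 39.1 °C meets the Category FL criterion (Flammable Liquid), so the lamp oil is Category FL.
Category FL quantity: 2.65 L.
2.65 L > 2.5 L (passenger aircraft limit, Category FL) — over the limit.
Total Category CR: 350 mL + (two 7.3 fl oz containers = 432.16 mL) = 782.16 mL.
782.16 mL ≤ 1 L (passenger aircraft limit, Category CR) — within limit.

No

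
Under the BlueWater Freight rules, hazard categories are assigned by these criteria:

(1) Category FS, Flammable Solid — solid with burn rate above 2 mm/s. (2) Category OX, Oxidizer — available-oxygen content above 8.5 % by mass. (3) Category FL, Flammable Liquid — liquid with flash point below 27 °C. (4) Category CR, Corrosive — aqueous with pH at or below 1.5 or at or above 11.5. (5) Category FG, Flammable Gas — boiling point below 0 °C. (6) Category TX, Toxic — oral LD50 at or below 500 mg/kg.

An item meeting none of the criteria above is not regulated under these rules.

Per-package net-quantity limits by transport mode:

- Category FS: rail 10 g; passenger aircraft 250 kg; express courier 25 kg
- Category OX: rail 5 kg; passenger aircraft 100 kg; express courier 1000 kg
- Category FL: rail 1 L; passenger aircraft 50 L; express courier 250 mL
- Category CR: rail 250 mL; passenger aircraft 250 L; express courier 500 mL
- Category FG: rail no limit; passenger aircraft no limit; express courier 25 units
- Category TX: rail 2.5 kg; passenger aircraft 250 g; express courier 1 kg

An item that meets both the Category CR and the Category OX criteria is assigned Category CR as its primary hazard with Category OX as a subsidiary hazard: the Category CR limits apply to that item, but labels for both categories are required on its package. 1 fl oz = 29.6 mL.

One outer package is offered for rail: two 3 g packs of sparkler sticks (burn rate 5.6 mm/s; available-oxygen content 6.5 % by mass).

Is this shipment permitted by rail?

Burn rate 5.6 mm/s meets the Category FS criterion (Flammable Solid), so the sparkler sticks are Category FS.
Category FS quantity: two 3 g packs = 6 g.
That is within the Category FS rail limit of 10 g.

Yes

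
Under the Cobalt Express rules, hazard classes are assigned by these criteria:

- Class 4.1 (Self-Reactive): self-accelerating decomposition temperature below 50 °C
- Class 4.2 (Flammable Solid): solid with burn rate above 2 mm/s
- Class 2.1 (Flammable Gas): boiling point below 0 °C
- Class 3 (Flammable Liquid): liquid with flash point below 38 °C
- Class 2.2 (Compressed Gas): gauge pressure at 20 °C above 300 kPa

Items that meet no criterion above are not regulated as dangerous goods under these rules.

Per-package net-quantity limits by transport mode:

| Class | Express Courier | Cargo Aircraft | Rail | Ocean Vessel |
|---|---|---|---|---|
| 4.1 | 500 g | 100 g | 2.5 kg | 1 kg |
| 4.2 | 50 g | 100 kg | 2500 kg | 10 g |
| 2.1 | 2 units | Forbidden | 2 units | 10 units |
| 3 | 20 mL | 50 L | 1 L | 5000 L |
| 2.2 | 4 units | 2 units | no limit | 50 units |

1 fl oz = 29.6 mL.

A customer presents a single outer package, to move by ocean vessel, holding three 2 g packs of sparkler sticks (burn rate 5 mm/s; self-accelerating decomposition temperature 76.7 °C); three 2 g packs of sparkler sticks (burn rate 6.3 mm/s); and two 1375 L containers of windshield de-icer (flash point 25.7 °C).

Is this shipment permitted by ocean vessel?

No

With burn rate 5 mm/s (> 2 mm/s), the sparkler sticks fall in Class 4.2.
With burn rate 6.3 mm/s (> 2 mm/s), the sparkler sticks fall in Class 4.2.
The windshield de-icer has flash point 25.7 °C, which is < 38 °C, so it is Class 3 (Flammable Liquid).
Total Class 4.2: (three 2 g packs = 6 g) + (three 2 g packs = 6 g) = 12 g.
12 g exceeds the ocean vessel limit of 10 g for Class 4.2.
Class 3 quantity: two 1375 L containers = 2750 L.
That is within the Class 3 ocean vessel limit of 5000 L.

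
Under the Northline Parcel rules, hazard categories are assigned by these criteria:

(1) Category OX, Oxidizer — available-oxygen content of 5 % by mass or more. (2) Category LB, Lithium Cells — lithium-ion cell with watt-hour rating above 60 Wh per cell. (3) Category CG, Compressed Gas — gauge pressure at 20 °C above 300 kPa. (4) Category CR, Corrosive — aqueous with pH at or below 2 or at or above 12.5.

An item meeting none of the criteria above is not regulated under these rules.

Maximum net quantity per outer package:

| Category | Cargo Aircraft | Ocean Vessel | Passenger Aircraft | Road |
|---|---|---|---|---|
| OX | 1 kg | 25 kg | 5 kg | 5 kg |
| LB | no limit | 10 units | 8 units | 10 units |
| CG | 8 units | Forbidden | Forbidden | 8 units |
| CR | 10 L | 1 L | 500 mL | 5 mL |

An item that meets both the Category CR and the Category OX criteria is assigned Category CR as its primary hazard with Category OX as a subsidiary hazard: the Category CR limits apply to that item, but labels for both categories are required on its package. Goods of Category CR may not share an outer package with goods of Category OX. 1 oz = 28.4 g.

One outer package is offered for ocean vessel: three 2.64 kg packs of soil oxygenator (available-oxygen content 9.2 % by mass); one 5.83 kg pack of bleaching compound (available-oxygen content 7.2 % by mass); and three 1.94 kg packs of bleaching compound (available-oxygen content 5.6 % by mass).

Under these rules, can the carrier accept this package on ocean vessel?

With available-oxygen content 9.2 % by mass (≥ 5 % by mass), the soil oxygenator falls in Category OX.
With available-oxygen content 7.2 % by mass (≥ 5 % by mass), the bleaching compound falls in Category OX.
The bleaching compound has available-oxygen content 5.6 % by mass, which is ≥ 5 % by mass, so it is Category OX (Oxidizer).
Total Category OX: (three 2.64 kg packs = 7.92 kg) + 5.83 kg + (three 1.94 kg packs = 5.82 kg) = 19.57 kg.
That is within the Category OX ocean vessel limit of 25 kg.

Yes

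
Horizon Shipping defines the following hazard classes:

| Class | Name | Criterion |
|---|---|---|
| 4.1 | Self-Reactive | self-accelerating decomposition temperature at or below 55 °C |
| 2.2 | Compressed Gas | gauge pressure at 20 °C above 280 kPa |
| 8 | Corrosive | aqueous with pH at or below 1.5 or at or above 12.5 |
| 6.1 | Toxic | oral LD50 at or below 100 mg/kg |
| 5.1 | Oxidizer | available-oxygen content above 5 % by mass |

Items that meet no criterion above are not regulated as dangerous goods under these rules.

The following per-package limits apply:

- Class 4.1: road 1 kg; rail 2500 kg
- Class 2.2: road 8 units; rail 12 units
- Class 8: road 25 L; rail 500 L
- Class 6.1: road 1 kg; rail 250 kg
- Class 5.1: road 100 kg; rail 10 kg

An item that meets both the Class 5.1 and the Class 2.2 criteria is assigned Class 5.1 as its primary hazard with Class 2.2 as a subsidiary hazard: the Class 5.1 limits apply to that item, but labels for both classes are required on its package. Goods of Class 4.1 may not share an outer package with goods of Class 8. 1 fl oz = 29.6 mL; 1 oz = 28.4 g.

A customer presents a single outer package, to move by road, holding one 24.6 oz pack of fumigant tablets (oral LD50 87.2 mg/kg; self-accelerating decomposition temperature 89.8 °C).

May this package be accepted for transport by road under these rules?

Yes

With oral LD50 87.2 mg/kg (≤ 100 mg/kg), the fumigant tablets fall in Class 6.1.
Class 6.1 quantity: one 24.6 oz pack = 698.64 g.
698.64 g is within the road limit of 1 kg for Class 6.1.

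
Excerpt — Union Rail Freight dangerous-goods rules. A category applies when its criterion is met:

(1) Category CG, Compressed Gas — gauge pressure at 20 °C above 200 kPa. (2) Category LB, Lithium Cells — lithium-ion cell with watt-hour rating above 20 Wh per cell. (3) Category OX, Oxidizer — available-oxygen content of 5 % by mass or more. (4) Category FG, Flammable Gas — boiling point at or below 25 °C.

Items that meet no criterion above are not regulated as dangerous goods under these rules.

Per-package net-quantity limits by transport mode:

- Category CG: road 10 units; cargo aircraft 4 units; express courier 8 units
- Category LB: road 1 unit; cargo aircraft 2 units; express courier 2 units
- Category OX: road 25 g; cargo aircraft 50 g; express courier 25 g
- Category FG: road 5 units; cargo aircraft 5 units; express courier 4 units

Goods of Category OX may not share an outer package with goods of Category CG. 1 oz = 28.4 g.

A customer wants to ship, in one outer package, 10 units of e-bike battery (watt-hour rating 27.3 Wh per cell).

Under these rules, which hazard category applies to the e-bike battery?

The e-bike battery has watt-hour rating 27.3 Wh per cell, which is > 20 Wh per cell, so it is Category LB (Lithium Cells).

Category LB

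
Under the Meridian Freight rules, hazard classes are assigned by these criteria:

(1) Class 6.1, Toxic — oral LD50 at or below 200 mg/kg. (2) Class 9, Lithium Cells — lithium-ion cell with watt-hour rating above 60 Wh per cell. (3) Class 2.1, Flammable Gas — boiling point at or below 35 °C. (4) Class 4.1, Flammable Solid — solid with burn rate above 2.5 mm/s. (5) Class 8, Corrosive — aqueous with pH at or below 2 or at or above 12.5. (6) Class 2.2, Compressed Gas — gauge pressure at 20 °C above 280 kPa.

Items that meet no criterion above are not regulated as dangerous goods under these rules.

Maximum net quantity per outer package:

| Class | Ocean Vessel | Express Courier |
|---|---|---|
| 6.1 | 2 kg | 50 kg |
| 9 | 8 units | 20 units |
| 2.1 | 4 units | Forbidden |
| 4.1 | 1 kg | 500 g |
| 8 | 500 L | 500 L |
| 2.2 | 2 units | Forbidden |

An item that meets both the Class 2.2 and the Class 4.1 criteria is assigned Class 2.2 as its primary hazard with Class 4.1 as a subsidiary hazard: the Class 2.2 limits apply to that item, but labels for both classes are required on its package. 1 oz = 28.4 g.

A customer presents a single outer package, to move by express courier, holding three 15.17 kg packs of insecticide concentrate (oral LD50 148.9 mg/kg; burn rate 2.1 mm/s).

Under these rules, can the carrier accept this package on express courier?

With oral LD50 148.9 mg/kg (≤ 200 mg/kg), the insecticide concentrate falls in Class 6.1.
Class 6.1 quantity: three 15.17 kg packs = 45.51 kg.
45.51 kg ≤ 50 kg (express courier limit, Class 6.1) — within limit.

Yes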